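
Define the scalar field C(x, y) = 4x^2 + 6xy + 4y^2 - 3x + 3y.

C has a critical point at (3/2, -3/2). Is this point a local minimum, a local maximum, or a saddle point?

local minimum

The Hessian of C is constant: H = [[8, 6], [6, 8]].
det(H) = 8·8 − 6² = 28.
det(H) > 0 and tr(H) = 16 > 0, so H is positive definite and the point is a local minimum.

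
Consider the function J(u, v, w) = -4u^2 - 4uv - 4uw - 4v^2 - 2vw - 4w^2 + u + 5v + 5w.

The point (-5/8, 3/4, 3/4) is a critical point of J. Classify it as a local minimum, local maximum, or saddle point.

local maximum

The Hessian is constant: H = [[-8, -4, -4], [-4, -8, -2], [-4, -2, -8]].
Leading principal minors: Δ₁ = -8, Δ₂ = 48, Δ₃ = -288.
The minors alternate sign starting negative (−, +, −), so H is negative definite: a local maximum.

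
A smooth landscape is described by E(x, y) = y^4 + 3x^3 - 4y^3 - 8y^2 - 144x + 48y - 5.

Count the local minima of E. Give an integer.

2

E separates as a function of x plus a function of y, so ∇E=0 decouples.
∂E/∂x = 9(x - 4)(x + 4) = 0 at x ∈ {-4, 4}; ∂E/∂y = 4(y - 3)(y - 2)(y + 2) = 0 at y ∈ {-2, 2, 3}.
The Hessian is diagonal: diag(E_xx, E_yy). Second derivatives: E_xx(-4)=-72, E_xx(4)=72; E_yy(-2)=80, E_yy(2)=-16, E_yy(3)=20.
Local minima occur where both diagonal entries positive: (4, -2), (4, 3). Count: 2.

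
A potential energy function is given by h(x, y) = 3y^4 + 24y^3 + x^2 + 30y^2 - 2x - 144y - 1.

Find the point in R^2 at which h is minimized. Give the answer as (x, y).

(1, 1)

h(x,y) separates as P(x) + Q(y) − 1, so its minimum is min P + min Q − 1.
P'(x) = 2x - 2 vanishes at x ∈ {1}; Q'(y) = 12(y - 1)(y + 3)(y + 4) vanishes at y ∈ {-4, -3, 1}.
Local minima of P (where P''>0): P(1)=-1. Local minima of Q: Q(-4)=288, Q(1)=-87.
So the global minimum of h is P(1) + Q(1) − 1 = -1 − 87 − 1 = -89, attained at (1, 1).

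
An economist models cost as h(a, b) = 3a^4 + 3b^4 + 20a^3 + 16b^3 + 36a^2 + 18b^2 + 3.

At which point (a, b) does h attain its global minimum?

(0, -3)

h(a,b) separates as P(a) + Q(b) + 3, so its minimum is min P + min Q + 3.
P'(a) = 12a(a + 2)(a + 3) vanishes at a ∈ {-3, -2, 0}; Q'(b) = 12b(b + 1)(b + 3) vanishes at b ∈ {-3, -1, 0}.
Local minima of P (where P''>0): P(-3)=27, P(0)=0. Local minima of Q: Q(-3)=-27, Q(0)=0.
So the global minimum of h is P(0) + Q(-3) + 3 = 0 − 27 + 3 = -24, attained at (0, -3).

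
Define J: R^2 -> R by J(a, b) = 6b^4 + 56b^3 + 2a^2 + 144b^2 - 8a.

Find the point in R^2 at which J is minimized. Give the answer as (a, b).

J(a,b) separates as P(a) + Q(b), so its minimum is min P + min Q.
P'(a) = 4a - 8 vanishes at a ∈ {2}; Q'(b) = 24b(b + 3)(b + 4) vanishes at b ∈ {-4, -3, 0}.
Local minima of P (where P''>0): P(2)=-8. Local minima of Q: Q(-4)=256, Q(0)=0.
So the global minimum of J is P(2) + Q(0) = -8 + 0 = -8, attained at (2, 0).

(2, 0)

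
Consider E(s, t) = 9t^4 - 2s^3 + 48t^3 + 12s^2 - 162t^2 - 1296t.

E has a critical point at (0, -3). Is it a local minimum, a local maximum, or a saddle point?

saddle point

The mixed partial ∂²E/∂s∂t is 0, so the Hessian at any point is diag(E_ss, E_tt) = diag(12(-s + 2), 36(3t^2 + 8t - 9)).
At (0, -3): H = diag(24, -216).
The eigenvalues have opposite signs, so H is indefinite: a saddle point.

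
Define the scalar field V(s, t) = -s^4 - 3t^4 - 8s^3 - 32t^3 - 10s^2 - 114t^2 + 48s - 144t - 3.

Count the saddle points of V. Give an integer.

V separates as a function of s plus a function of t, so ∇V=0 decouples.
∂V/∂s = -4(s - 1)(s + 3)(s + 4) = 0 at s ∈ {-4, -3, 1}; ∂V/∂t = -12(t + 1)(t + 3)(t + 4) = 0 at t ∈ {-4, -3, -1}.
The Hessian is diagonal: diag(V_ss, V_tt). Second derivatives: V_ss(-4)=-20, V_ss(-3)=16, V_ss(1)=-80; V_tt(-4)=-36, V_tt(-3)=24, V_tt(-1)=-72.
Saddle points occur where the two diagonal entries have opposite signs: (-4, -3), (-3, -4), (-3, -1), (1, -3). Count: 4.

4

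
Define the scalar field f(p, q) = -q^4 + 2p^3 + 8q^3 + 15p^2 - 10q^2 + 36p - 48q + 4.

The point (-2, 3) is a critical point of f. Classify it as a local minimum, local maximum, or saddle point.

local minimum

The mixed partial ∂²f/∂p∂q is 0, so the Hessian at any point is diag(f_pp, f_qq) = diag(6(2p + 5), 4(-3q^2 + 12q - 5)).
At (-2, 3): H = diag(6, 16).
Both eigenvalues are positive, so H is positive definite: a local minimum.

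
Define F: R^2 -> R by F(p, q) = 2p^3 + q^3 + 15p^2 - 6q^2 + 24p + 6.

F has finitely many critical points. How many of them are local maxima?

F separates as a function of p plus a function of q, so ∇F=0 decouples.
∂F/∂p = 6(p + 1)(p + 4) = 0 at p ∈ {-4, -1}; ∂F/∂q = 3q(q - 4) = 0 at q ∈ {0, 4}.
The Hessian is diagonal: diag(F_pp, F_qq). Second derivatives: F_pp(-4)=-18, F_pp(-1)=18; F_qq(0)=-12, F_qq(4)=12.
Local maxima occur where both diagonal entries negative: (-4, 0). Count: 1.

1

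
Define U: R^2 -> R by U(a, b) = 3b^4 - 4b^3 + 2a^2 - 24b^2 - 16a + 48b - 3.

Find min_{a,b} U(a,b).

U(a,b) separates as P(a) + Q(b) − 3, so its minimum is min P + min Q − 3.
P'(a) = 4a - 16 vanishes at a ∈ {4}; Q'(b) = 12(b - 2)(b - 1)(b + 2) vanishes at b ∈ {-2, 1, 2}.
Local minima of P (where P''>0): P(4)=-32. Local minima of Q: Q(-2)=-112, Q(2)=16.
So the global minimum of U is P(4) + Q(-2) − 3 = -32 − 112 − 3 = -147, attained at (4, -2).

-147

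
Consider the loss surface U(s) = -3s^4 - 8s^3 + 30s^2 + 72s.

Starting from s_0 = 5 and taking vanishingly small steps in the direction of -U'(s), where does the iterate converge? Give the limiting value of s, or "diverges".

diverges

U'(s) = -12(s - 2)(s + 1)(s + 3), so U'(5) = -1728.
Gradient descent moves in the -U' direction, i.e. s is increasing.
There is no critical point above s=5, and U' keeps the same sign, so the iterate runs off to +∞.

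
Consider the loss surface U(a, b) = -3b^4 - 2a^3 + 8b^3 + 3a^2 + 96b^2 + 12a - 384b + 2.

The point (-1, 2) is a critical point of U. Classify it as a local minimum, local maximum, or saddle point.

The mixed partial ∂²U/∂a∂b is 0, so the Hessian at any point is diag(U_aa, U_bb) = diag(6(-2a + 1), 12(-3b^2 + 4b + 16)).
At (-1, 2): H = diag(18, 144).
Both eigenvalues are positive, so H is positive definite: a local minimum.

local minimum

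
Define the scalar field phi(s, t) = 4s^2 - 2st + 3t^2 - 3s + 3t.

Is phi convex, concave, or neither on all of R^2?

convex

phi is quadratic, so its Hessian is the constant matrix H = [[8, -2], [-2, 6]].
det(H) = 44, tr(H) = 14.
det(H) > 0 and tr(H) > 0, so H is positive definite everywhere: convex.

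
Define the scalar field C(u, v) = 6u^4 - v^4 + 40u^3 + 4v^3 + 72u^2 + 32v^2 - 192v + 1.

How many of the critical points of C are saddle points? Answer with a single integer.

5

C separates as a function of u plus a function of v, so ∇C=0 decouples.
∂C/∂u = 24u(u + 2)(u + 3) = 0 at u ∈ {-3, -2, 0}; ∂C/∂v = -4(v - 4)(v - 3)(v + 4) = 0 at v ∈ {-4, 3, 4}.
The Hessian is diagonal: diag(C_uu, C_vv). Second derivatives: C_uu(-3)=72, C_uu(-2)=-48, C_uu(0)=144; C_vv(-4)=-224, C_vv(3)=28, C_vv(4)=-32.
Saddle points occur where the two diagonal entries have opposite signs: (-3, -4), (-3, 4), (-2, 3), (0, -4), (0, 4). Count: 5.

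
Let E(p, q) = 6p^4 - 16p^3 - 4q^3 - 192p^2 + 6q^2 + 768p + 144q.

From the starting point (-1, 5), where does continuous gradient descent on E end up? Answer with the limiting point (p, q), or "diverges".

diverges

E is separable, so gradient descent decouples: p follows -∂E/∂p, q follows -∂E/∂q.
∂E/∂p = 24(p - 4)(p - 2)(p + 4); at p=-1 this is 1080, so p decreases.
∂E/∂q = -12(q - 4)(q + 3); at q=5 this is -96, so q increases.
The q-coordinate has no critical point in that direction and runs off to infinity.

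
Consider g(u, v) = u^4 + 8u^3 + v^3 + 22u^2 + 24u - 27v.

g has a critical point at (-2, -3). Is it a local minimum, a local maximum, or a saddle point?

local maximum

The mixed partial ∂²g/∂u∂v is 0, so the Hessian at any point is diag(g_uu, g_vv) = diag(4(3u^2 + 12u + 11), 6v).
At (-2, -3): H = diag(-4, -18).
Both eigenvalues are negative, so H is negative definite: a local maximum.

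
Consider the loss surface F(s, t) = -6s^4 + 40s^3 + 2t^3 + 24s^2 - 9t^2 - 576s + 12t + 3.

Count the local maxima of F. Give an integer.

F separates as a function of s plus a function of t, so ∇F=0 decouples.
∂F/∂s = -24(s - 4)(s - 3)(s + 2) = 0 at s ∈ {-2, 3, 4}; ∂F/∂t = 6(t - 2)(t - 1) = 0 at t ∈ {1, 2}.
The Hessian is diagonal: diag(F_ss, F_tt). Second derivatives: F_ss(-2)=-720, F_ss(3)=120, F_ss(4)=-144; F_tt(1)=-6, F_tt(2)=6.
Local maxima occur where both diagonal entries negative: (-2, 1), (4, 1). Count: 2.

2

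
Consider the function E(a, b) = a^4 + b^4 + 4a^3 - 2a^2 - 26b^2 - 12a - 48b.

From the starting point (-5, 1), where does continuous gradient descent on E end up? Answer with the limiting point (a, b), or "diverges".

(-3, 4)

E is separable, so gradient descent decouples: a follows -∂E/∂a, b follows -∂E/∂b.
∂E/∂a = 4(a - 1)(a + 1)(a + 3); at a=-5 this is -192, so a increases.
∂E/∂b = 4(b - 4)(b + 1)(b + 3); at b=1 this is -96, so b increases.
a converges to its nearest critical value -3 (a local min of the a-part); b converges to 4. The iterate converges to (-3, 4).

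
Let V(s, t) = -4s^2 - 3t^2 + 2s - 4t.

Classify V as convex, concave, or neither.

concave

V is quadratic, so its Hessian is the constant matrix H = [[-8, 0], [0, -6]].
det(H) = 48, tr(H) = -14.
det(H) > 0 and tr(H) < 0, so H is negative definite everywhere: concave.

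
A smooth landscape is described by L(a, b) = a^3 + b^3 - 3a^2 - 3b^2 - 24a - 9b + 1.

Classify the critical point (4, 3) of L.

The mixed partial ∂²L/∂a∂b is 0, so the Hessian at any point is diag(L_aa, L_bb) = diag(6(a - 1), 6(b - 1)).
At (4, 3): H = diag(18, 12).
Both eigenvalues are positive, so H is positive definite: a local minimum.

local minimum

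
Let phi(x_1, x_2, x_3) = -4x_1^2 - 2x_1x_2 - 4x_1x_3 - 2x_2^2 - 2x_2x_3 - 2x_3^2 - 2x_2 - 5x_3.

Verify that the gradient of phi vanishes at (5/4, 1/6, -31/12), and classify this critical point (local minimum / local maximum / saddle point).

∇phi = (-8x_1 - 2x_2 - 4x_3, -2x_1 - 4x_2 - 2x_3 - 2, -4x_1 - 2x_2 - 4x_3 - 5); substituting (5/4, 1/6, -31/12) gives ∇phi = (0, 0, 0), so (5/4, 1/6, -31/12) is indeed a critical point.
The Hessian is constant: H = [[-8, -2, -4], [-2, -4, -2], [-4, -2, -4]].
Leading principal minors: Δ₁ = -8, Δ₂ = 28, Δ₃ = -48.
The minors alternate sign starting negative (−, +, −), so H is negative definite: a local maximum.

local maximum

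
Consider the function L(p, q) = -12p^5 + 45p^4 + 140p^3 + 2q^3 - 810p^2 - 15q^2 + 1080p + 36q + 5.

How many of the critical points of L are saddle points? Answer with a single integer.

4

L separates as a function of p plus a function of q, so ∇L=0 decouples.
∂L/∂p = -60(p - 3)(p - 2)(p - 1)(p + 3) = 0 at p ∈ {-3, 1, 2, 3}; ∂L/∂q = 6(q - 3)(q - 2) = 0 at q ∈ {2, 3}.
The Hessian is diagonal: diag(L_pp, L_qq). Second derivatives: L_pp(-3)=7200, L_pp(1)=-480, L_pp(2)=300, L_pp(3)=-720; L_qq(2)=-6, L_qq(3)=6.
Saddle points occur where the two diagonal entries have opposite signs: (-3, 2), (1, 3), (2, 2), (3, 3). Count: 4.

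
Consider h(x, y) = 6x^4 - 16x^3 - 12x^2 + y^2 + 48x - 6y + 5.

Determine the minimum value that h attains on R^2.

h(x,y) separates as P(x) + Q(y) + 5, so its minimum is min P + min Q + 5.
P'(x) = 24(x - 2)(x - 1)(x + 1) vanishes at x ∈ {-1, 1, 2}; Q'(y) = 2y - 6 vanishes at y ∈ {3}.
Local minima of P (where P''>0): P(-1)=-38, P(2)=16. Local minima of Q: Q(3)=-9.
So the global minimum of h is P(-1) + Q(3) + 5 = -38 − 9 + 5 = -42, attained at (-1, 3).

-42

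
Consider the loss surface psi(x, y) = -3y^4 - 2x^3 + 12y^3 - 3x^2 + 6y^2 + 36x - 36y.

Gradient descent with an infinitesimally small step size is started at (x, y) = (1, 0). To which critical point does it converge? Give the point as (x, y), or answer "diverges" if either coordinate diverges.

psi is separable, so gradient descent decouples: x follows -∂psi/∂x, y follows -∂psi/∂y.
∂psi/∂x = -6(x - 2)(x + 3); at x=1 this is 24, so x decreases.
∂psi/∂y = -12(y - 3)(y - 1)(y + 1); at y=0 this is -36, so y increases.
x converges to its nearest critical value -3 (a local min of the x-part); y converges to 1. The iterate converges to (-3, 1).

(-3, 1)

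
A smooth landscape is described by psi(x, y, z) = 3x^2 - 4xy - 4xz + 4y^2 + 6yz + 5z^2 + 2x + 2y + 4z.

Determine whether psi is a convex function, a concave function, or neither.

convex

psi is quadratic, so its Hessian is the constant matrix H = [[6, -4, -4], [-4, 8, 6], [-4, 6, 10]].
Leading principal minors: 6, 32, 168.
All positive ⇒ H ≻ 0 ⇒ convex.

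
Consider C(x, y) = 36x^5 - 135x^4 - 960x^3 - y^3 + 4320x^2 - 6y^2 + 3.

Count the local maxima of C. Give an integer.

C separates as a function of x plus a function of y, so ∇C=0 decouples.
∂C/∂x = 180x(x - 4)(x - 3)(x + 4) = 0 at x ∈ {-4, 0, 3, 4}; ∂C/∂y = -3y(y + 4) = 0 at y ∈ {-4, 0}.
The Hessian is diagonal: diag(C_xx, C_yy). Second derivatives: C_xx(-4)=-40320, C_xx(0)=8640, C_xx(3)=-3780, C_xx(4)=5760; C_yy(-4)=12, C_yy(0)=-12.
Local maxima occur where both diagonal entries negative: (-4, 0), (3, 0). Count: 2.

2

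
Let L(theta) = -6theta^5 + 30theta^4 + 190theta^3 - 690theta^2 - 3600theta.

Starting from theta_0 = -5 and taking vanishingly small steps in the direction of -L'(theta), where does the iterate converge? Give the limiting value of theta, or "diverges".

-3

L'(theta) = -30(theta - 5)(theta - 4)(theta + 2)(theta + 3), so L'(-5) = -16200.
Gradient descent moves in the -L' direction, i.e. theta is increasing.
The nearest critical point in that direction is theta = -3, where L'' = 1680 > 0 (a local minimum). The iterate converges there.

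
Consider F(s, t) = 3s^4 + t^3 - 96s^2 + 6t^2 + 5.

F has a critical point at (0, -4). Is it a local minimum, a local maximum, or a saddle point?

local maximum

The mixed partial ∂²F/∂s∂t is 0, so the Hessian at any point is diag(F_ss, F_tt) = diag(12(3s^2 - 16), 6(t + 2)).
At (0, -4): H = diag(-192, -12).
Both eigenvalues are negative, so H is negative definite: a local maximum.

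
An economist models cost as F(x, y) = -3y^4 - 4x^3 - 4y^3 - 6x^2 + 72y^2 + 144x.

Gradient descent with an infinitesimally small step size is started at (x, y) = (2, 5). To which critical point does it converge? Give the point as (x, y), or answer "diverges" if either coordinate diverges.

diverges

F is separable, so gradient descent decouples: x follows -∂F/∂x, y follows -∂F/∂y.
∂F/∂x = -12(x - 3)(x + 4); at x=2 this is 72, so x decreases.
∂F/∂y = -12y(y - 3)(y + 4); at y=5 this is -1080, so y increases.
The y-coordinate has no critical point in that direction and runs off to infinity.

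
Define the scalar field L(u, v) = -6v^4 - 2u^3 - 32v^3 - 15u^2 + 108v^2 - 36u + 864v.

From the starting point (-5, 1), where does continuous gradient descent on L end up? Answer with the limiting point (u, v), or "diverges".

L is separable, so gradient descent decouples: u follows -∂L/∂u, v follows -∂L/∂v.
∂L/∂u = -6(u + 2)(u + 3); at u=-5 this is -36, so u increases.
∂L/∂v = -24(v - 3)(v + 3)(v + 4); at v=1 this is 960, so v decreases.
u converges to its nearest critical value -3 (a local min of the u-part); v converges to -3. The iterate converges to (-3, -3).

(-3, -3)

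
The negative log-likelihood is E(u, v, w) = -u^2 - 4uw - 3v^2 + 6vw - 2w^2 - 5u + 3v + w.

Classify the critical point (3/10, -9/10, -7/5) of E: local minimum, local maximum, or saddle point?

saddle point

The Hessian is constant: H = [[-2, 0, -4], [0, -6, 6], [-4, 6, -4]].
Leading principal minors: Δ₁ = -2, Δ₂ = 12, Δ₃ = 120.
The minors fit neither the all-positive nor the alternating-sign pattern, so H is indefinite: a saddle point.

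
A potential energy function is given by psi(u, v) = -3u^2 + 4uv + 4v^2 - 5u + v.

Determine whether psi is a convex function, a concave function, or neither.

neither

psi is quadratic, so its Hessian is the constant matrix H = [[-6, 4], [4, 8]].
det(H) = -64, tr(H) = 2.
det(H) < 0, so H is indefinite: neither convex nor concave.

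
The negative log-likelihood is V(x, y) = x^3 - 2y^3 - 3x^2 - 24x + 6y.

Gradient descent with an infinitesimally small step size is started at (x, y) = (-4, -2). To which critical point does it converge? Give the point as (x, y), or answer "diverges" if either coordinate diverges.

diverges

V is separable, so gradient descent decouples: x follows -∂V/∂x, y follows -∂V/∂y.
∂V/∂x = 3(x - 4)(x + 2); at x=-4 this is 48, so x decreases.
∂V/∂y = -6(y - 1)(y + 1); at y=-2 this is -18, so y increases.
The x-coordinate has no critical point in that direction and runs off to infinity.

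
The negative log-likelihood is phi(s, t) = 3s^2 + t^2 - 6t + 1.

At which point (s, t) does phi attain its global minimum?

(0, 3)

phi(s,t) separates as P(s) + Q(t) + 1, so its minimum is min P + min Q + 1.
P'(s) = 6s vanishes at s ∈ {0}; Q'(t) = 2(t - 3) vanishes at t ∈ {3}.
Local minima of P (where P''>0): P(0)=0. Local minima of Q: Q(3)=-9.
So the global minimum of phi is P(0) + Q(3) + 1 = 0 − 9 + 1 = -8, attained at (0, 3).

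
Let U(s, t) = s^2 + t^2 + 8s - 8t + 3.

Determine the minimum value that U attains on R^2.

-29

U(s,t) separates as P(s) + Q(t) + 3, so its minimum is min P + min Q + 3.
P'(s) = 2s + 8 vanishes at s ∈ {-4}; Q'(t) = 2(t - 4) vanishes at t ∈ {4}.
Local minima of P (where P''>0): P(-4)=-16. Local minima of Q: Q(4)=-16.
So the global minimum of U is P(-4) + Q(4) + 3 = -16 − 16 + 3 = -29, attained at (-4, 4).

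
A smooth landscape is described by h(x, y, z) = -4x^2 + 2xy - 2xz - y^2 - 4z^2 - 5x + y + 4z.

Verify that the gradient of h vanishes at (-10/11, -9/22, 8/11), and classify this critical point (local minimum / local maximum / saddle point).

∇h = (-8x + 2y - 2z - 5, 2x - 2y + 1, -2x - 8z + 4); substituting (-10/11, -9/22, 8/11) gives ∇h = (0, 0, 0), so (-10/11, -9/22, 8/11) is indeed a critical point.
The Hessian is constant: H = [[-8, 2, -2], [2, -2, 0], [-2, 0, -8]].
Leading principal minors: Δ₁ = -8, Δ₂ = 12, Δ₃ = -88.
The minors alternate sign starting negative (−, +, −), so H is negative definite: a local maximum.

local maximum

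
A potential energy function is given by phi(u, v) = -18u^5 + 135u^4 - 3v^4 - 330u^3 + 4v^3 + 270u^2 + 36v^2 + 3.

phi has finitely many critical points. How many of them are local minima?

phi separates as a function of u plus a function of v, so ∇phi=0 decouples.
∂phi/∂u = -90u(u - 3)(u - 2)(u - 1) = 0 at u ∈ {0, 1, 2, 3}; ∂phi/∂v = -12v(v - 3)(v + 2) = 0 at v ∈ {-2, 0, 3}.
The Hessian is diagonal: diag(phi_uu, phi_vv). Second derivatives: phi_uu(0)=540, phi_uu(1)=-180, phi_uu(2)=180, phi_uu(3)=-540; phi_vv(-2)=-120, phi_vv(0)=72, phi_vv(3)=-180.
Local minima occur where both diagonal entries positive: (0, 0), (2, 0). Count: 2.

2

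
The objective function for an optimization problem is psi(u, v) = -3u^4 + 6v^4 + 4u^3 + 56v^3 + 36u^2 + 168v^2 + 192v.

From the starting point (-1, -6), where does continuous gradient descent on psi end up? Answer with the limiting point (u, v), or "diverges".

(0, -4)

psi is separable, so gradient descent decouples: u follows -∂psi/∂u, v follows -∂psi/∂v.
∂psi/∂u = -12u(u - 3)(u + 2); at u=-1 this is -48, so u increases.
∂psi/∂v = 24(v + 1)(v + 2)(v + 4); at v=-6 this is -960, so v increases.
u converges to its nearest critical value 0 (a local min of the u-part); v converges to -4. The iterate converges to (0, -4).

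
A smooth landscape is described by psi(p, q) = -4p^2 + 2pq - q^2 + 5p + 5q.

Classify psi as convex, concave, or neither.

concave

psi is quadratic, so its Hessian is the constant matrix H = [[-8, 2], [2, -2]].
det(H) = 12, tr(H) = -10.
det(H) > 0 and tr(H) < 0, so H is negative definite everywhere: concave.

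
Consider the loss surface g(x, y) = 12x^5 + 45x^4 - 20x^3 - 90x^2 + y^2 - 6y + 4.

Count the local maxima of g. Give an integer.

0

g separates as a function of x plus a function of y, so ∇g=0 decouples.
∂g/∂x = 60x(x - 1)(x + 1)(x + 3) = 0 at x ∈ {-3, -1, 0, 1}; ∂g/∂y = 2(y - 3) = 0 at y ∈ {3}.
The Hessian is diagonal: diag(g_xx, g_yy). Second derivatives: g_xx(-3)=-1440, g_xx(-1)=240, g_xx(0)=-180, g_xx(1)=480; g_yy(3)=2.
Local maxima occur where both diagonal entries negative: none. Count: 0.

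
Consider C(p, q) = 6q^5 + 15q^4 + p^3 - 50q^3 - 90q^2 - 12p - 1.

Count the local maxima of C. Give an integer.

C separates as a function of p plus a function of q, so ∇C=0 decouples.
∂C/∂p = 3(p - 2)(p + 2) = 0 at p ∈ {-2, 2}; ∂C/∂q = 30q(q - 2)(q + 1)(q + 3) = 0 at q ∈ {-3, -1, 0, 2}.
The Hessian is diagonal: diag(C_pp, C_qq). Second derivatives: C_pp(-2)=-12, C_pp(2)=12; C_qq(-3)=-900, C_qq(-1)=180, C_qq(0)=-180, C_qq(2)=900.
Local maxima occur where both diagonal entries negative: (-2, -3), (-2, 0). Count: 2.

2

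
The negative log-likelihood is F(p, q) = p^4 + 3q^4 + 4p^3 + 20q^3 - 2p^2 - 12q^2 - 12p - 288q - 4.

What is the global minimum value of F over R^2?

F(p,q) separates as A(p) + B(q) − 4, so its minimum is min A + min B − 4.
A'(p) = 4(p - 1)(p + 1)(p + 3) vanishes at p ∈ {-3, -1, 1}; B'(q) = 12(q - 2)(q + 3)(q + 4) vanishes at q ∈ {-4, -3, 2}.
Local minima of A (where A''>0): A(-3)=-9, A(1)=-9. Local minima of B: B(-4)=448, B(2)=-416.
So the global minimum of F is A(-3) + B(2) − 4 = -9 − 416 − 4 = -429, attained at (-3, 2).

-429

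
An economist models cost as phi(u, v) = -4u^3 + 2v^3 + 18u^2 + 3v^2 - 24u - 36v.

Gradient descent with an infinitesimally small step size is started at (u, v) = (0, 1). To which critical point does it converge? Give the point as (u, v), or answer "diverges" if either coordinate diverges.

(1, 2)

phi is separable, so gradient descent decouples: u follows -∂phi/∂u, v follows -∂phi/∂v.
∂phi/∂u = -12(u - 2)(u - 1); at u=0 this is -24, so u increases.
∂phi/∂v = 6(v - 2)(v + 3); at v=1 this is -24, so v increases.
u converges to its nearest critical value 1 (a local min of the u-part); v converges to 2. The iterate converges to (1, 2).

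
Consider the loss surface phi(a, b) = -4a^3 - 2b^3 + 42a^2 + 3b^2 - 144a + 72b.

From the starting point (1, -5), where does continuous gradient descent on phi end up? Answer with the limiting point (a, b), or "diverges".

phi is separable, so gradient descent decouples: a follows -∂phi/∂a, b follows -∂phi/∂b.
∂phi/∂a = -12(a - 4)(a - 3); at a=1 this is -72, so a increases.
∂phi/∂b = -6(b - 4)(b + 3); at b=-5 this is -108, so b increases.
a converges to its nearest critical value 3 (a local min of the a-part); b converges to -3. The iterate converges to (3, -3).

(3, -3)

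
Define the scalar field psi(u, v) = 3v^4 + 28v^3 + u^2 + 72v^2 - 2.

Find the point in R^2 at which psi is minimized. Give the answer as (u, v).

psi(u,v) separates as P(u) + Q(v) − 2, so its minimum is min P + min Q − 2.
P'(u) = 2u vanishes at u ∈ {0}; Q'(v) = 12v(v + 3)(v + 4) vanishes at v ∈ {-4, -3, 0}.
Local minima of P (where P''>0): P(0)=0. Local minima of Q: Q(-4)=128, Q(0)=0.
So the global minimum of psi is P(0) + Q(0) − 2 = 0 + 0 − 2 = -2, attained at (0, 0).

(0, 0)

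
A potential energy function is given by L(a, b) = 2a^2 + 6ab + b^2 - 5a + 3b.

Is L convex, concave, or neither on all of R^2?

L is quadratic, so its Hessian is the constant matrix H = [[4, 6], [6, 2]].
det(H) = -28, tr(H) = 6.
det(H) < 0, so H is indefinite: neither convex nor concave.

neither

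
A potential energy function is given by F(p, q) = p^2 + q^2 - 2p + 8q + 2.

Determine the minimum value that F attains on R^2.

F(p,q) separates as A(p) + B(q) + 2, so its minimum is min A + min B + 2.
A'(p) = 2p - 2 vanishes at p ∈ {1}; B'(q) = 2q + 8 vanishes at q ∈ {-4}.
Local minima of A (where A''>0): A(1)=-1. Local minima of B: B(-4)=-16.
So the global minimum of F is A(1) + B(-4) + 2 = -1 − 16 + 2 = -15, attained at (1, -4).

-15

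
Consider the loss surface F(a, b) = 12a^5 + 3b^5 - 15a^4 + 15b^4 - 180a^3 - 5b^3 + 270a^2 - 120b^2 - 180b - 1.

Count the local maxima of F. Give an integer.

F separates as a function of a plus a function of b, so ∇F=0 decouples.
∂F/∂a = 60a(a - 3)(a - 1)(a + 3) = 0 at a ∈ {-3, 0, 1, 3}; ∂F/∂b = 15(b - 2)(b + 1)(b + 2)(b + 3) = 0 at b ∈ {-3, -2, -1, 2}.
The Hessian is diagonal: diag(F_aa, F_bb). Second derivatives: F_aa(-3)=-4320, F_aa(0)=540, F_aa(1)=-480, F_aa(3)=2160; F_bb(-3)=-150, F_bb(-2)=60, F_bb(-1)=-90, F_bb(2)=900.
Local maxima occur where both diagonal entries negative: (-3, -3), (-3, -1), (1, -3), (1, -1). Count: 4.

4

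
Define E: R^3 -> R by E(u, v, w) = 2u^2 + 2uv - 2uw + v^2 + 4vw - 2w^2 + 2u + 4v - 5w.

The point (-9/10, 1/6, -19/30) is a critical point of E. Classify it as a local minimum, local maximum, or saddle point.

saddle point

The Hessian is constant: H = [[4, 2, -2], [2, 2, 4], [-2, 4, -4]].
Leading principal minors: Δ₁ = 4, Δ₂ = 4, Δ₃ = -120.
The minors fit neither the all-positive nor the alternating-sign pattern, so H is indefinite: a saddle point.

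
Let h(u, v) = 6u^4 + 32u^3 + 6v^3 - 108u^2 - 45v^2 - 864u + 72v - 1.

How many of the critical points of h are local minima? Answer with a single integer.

h separates as a function of u plus a function of v, so ∇h=0 decouples.
∂h/∂u = 24(u - 3)(u + 3)(u + 4) = 0 at u ∈ {-4, -3, 3}; ∂h/∂v = 18(v - 4)(v - 1) = 0 at v ∈ {1, 4}.
The Hessian is diagonal: diag(h_uu, h_vv). Second derivatives: h_uu(-4)=168, h_uu(-3)=-144, h_uu(3)=1008; h_vv(1)=-54, h_vv(4)=54.
Local minima occur where both diagonal entries positive: (-4, 4), (3, 4). Count: 2.

2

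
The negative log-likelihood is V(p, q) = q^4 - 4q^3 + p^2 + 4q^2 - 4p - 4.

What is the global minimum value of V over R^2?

V(p,q) separates as A(p) + B(q) − 4, so its minimum is min A + min B − 4.
A'(p) = 2p - 4 vanishes at p ∈ {2}; B'(q) = 4q(q - 2)(q - 1) vanishes at q ∈ {0, 1, 2}.
Local minima of A (where A''>0): A(2)=-4. Local minima of B: B(0)=0, B(2)=0.
So the global minimum of V is A(2) + B(0) − 4 = -4 + 0 − 4 = -8, attained at (2, 0).

-8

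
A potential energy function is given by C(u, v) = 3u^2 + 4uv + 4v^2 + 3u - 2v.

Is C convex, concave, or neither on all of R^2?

C is quadratic, so its Hessian is the constant matrix H = [[6, 4], [4, 8]].
det(H) = 32, tr(H) = 14.
det(H) > 0 and tr(H) > 0, so H is positive definite everywhere: convex.

convex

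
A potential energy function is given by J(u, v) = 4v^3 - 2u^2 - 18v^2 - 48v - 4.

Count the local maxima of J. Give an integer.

J separates as a function of u plus a function of v, so ∇J=0 decouples.
∂J/∂u = -4u = 0 at u ∈ {0}; ∂J/∂v = 12(v - 4)(v + 1) = 0 at v ∈ {-1, 4}.
The Hessian is diagonal: diag(J_uu, J_vv). Second derivatives: J_uu(0)=-4; J_vv(-1)=-60, J_vv(4)=60.
Local maxima occur where both diagonal entries negative: (0, -1). Count: 1.

1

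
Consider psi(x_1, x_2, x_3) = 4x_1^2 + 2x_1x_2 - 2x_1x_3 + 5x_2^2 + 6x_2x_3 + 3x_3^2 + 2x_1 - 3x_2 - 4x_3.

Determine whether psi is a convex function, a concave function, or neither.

psi is quadratic, so its Hessian is the constant matrix H = [[8, 2, -2], [2, 10, 6], [-2, 6, 6]].
Leading principal minors: 8, 76, 80.
All positive ⇒ H ≻ 0 ⇒ convex.

convex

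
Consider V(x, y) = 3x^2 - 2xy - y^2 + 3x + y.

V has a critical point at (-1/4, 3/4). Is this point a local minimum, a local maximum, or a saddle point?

The Hessian of V is constant: H = [[6, -2], [-2, -2]].
det(H) = 6·(-2) − (-2)² = -16.
Since det(H) < 0, H is indefinite and the critical point is a saddle point.

saddle point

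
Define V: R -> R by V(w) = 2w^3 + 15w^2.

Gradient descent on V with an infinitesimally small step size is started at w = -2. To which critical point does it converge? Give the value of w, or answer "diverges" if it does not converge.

0

V'(w) = 6w(w + 5), so V'(-2) = -36.
Gradient descent moves in the -V' direction, i.e. w is increasing.
The nearest critical point in that direction is w = 0, where V'' = 30 > 0 (a local minimum). The iterate converges there.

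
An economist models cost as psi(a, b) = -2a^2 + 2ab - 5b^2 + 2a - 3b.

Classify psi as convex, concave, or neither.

concave

psi is quadratic, so its Hessian is the constant matrix H = [[-4, 2], [2, -10]].
det(H) = 36, tr(H) = -14.
det(H) > 0 and tr(H) < 0, so H is negative definite everywhere: concave.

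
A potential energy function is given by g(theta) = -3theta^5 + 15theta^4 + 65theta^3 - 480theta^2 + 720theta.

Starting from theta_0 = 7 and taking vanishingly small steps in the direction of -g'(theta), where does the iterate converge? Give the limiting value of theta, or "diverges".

diverges

g'(theta) = -15(theta - 4)(theta - 3)(theta - 1)(theta + 4), so g'(7) = -11880.
Gradient descent moves in the -g' direction, i.e. theta is increasing.
There is no critical point above theta=7, and g' keeps the same sign, so the iterate runs off to +∞.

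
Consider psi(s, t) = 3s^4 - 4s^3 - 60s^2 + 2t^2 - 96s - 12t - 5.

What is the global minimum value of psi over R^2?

-855

psi(s,t) separates as P(s) + Q(t) − 5, so its minimum is min P + min Q − 5.
P'(s) = 12(s - 4)(s + 1)(s + 2) vanishes at s ∈ {-2, -1, 4}; Q'(t) = 4(t - 3) vanishes at t ∈ {3}.
Local minima of P (where P''>0): P(-2)=32, P(4)=-832. Local minima of Q: Q(3)=-18.
So the global minimum of psi is P(4) + Q(3) − 5 = -832 − 18 − 5 = -855, attained at (4, 3).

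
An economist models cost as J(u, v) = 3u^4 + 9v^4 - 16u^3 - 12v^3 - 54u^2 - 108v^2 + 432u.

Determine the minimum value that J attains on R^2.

J(u,v) separates as P(u) + Q(v), so its minimum is min P + min Q.
P'(u) = 12(u - 4)(u - 3)(u + 3) vanishes at u ∈ {-3, 3, 4}; Q'(v) = 36v(v - 3)(v + 2) vanishes at v ∈ {-2, 0, 3}.
Local minima of P (where P''>0): P(-3)=-1107, P(4)=608. Local minima of Q: Q(-2)=-192, Q(3)=-567.
So the global minimum of J is P(-3) + Q(3) = -1107 − 567 = -1674, attained at (-3, 3).

-1674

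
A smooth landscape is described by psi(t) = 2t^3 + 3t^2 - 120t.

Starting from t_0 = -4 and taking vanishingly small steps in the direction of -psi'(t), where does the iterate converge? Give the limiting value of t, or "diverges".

4

psi'(t) = 6(t - 4)(t + 5), so psi'(-4) = -48.
Gradient descent moves in the -psi' direction, i.e. t is increasing.
The nearest critical point in that direction is t = 4, where psi'' = 54 > 0 (a local minimum). The iterate converges there.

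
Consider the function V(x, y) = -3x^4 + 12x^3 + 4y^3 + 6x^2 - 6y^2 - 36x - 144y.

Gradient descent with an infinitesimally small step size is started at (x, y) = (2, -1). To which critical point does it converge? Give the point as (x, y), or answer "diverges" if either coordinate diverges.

(1, 4)

V is separable, so gradient descent decouples: x follows -∂V/∂x, y follows -∂V/∂y.
∂V/∂x = -12(x - 3)(x - 1)(x + 1); at x=2 this is 36, so x decreases.
∂V/∂y = 12(y - 4)(y + 3); at y=-1 this is -120, so y increases.
x converges to its nearest critical value 1 (a local min of the x-part); y converges to 4. The iterate converges to (1, 4).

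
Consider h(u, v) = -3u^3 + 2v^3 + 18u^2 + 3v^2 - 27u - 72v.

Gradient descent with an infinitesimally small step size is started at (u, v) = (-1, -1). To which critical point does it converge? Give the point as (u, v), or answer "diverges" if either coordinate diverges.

h is separable, so gradient descent decouples: u follows -∂h/∂u, v follows -∂h/∂v.
∂h/∂u = -9(u - 3)(u - 1); at u=-1 this is -72, so u increases.
∂h/∂v = 6(v - 3)(v + 4); at v=-1 this is -72, so v increases.
u converges to its nearest critical value 1 (a local min of the u-part); v converges to 3. The iterate converges to (1, 3).

(1, 3)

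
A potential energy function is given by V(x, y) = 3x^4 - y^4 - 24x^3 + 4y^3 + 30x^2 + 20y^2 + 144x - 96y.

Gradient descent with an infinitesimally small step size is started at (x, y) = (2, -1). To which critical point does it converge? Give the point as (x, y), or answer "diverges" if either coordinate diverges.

(-1, 2)

V is separable, so gradient descent decouples: x follows -∂V/∂x, y follows -∂V/∂y.
∂V/∂x = 12(x - 4)(x - 3)(x + 1); at x=2 this is 72, so x decreases.
∂V/∂y = -4(y - 4)(y - 2)(y + 3); at y=-1 this is -120, so y increases.
x converges to its nearest critical value -1 (a local min of the x-part); y converges to 2. The iterate converges to (-1, 2).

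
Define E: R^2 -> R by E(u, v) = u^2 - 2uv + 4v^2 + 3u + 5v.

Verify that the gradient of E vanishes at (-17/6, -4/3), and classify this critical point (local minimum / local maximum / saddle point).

∇E = (2u - 2v + 3, -2u + 8v + 5); substituting (-17/6, -4/3) gives ∇E = (0, 0), so (-17/6, -4/3) is indeed a critical point.
The Hessian of E is constant: H = [[2, -2], [-2, 8]].
det(H) = 2·8 − (-2)² = 12.
det(H) > 0 and tr(H) = 10 > 0, so H is positive definite and the point is a local minimum.

local minimum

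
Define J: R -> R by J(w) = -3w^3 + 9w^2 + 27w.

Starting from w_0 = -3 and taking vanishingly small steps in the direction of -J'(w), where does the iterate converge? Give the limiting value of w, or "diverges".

J'(w) = -9(w - 3)(w + 1), so J'(-3) = -108.
Gradient descent moves in the -J' direction, i.e. w is increasing.
The nearest critical point in that direction is w = -1, where J'' = 36 > 0 (a local minimum). The iterate converges there.

-1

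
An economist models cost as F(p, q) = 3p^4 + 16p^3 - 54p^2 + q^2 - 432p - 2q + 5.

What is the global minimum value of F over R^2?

F(p,q) separates as A(p) + B(q) + 5, so its minimum is min A + min B + 5.
A'(p) = 12(p - 3)(p + 3)(p + 4) vanishes at p ∈ {-4, -3, 3}; B'(q) = 2q - 2 vanishes at q ∈ {1}.
Local minima of A (where A''>0): A(-4)=608, A(3)=-1107. Local minima of B: B(1)=-1.
So the global minimum of F is A(3) + B(1) + 5 = -1107 − 1 + 5 = -1103, attained at (3, 1).

-1103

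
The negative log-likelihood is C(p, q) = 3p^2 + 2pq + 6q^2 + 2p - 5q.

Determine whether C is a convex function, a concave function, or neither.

convex

C is quadratic, so its Hessian is the constant matrix H = [[6, 2], [2, 12]].
det(H) = 68, tr(H) = 18.
det(H) > 0 and tr(H) > 0, so H is positive definite everywhere: convex.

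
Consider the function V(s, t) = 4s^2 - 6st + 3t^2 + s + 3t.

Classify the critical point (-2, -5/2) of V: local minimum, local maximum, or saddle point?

The Hessian of V is constant: H = [[8, -6], [-6, 6]].
det(H) = 8·6 − (-6)² = 12.
det(H) > 0 and tr(H) = 14 > 0, so H is positive definite and the point is a local minimum.

local minimum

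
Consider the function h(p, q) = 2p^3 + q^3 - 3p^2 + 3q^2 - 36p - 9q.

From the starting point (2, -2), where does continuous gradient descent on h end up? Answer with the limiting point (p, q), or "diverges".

(3, 1)

h is separable, so gradient descent decouples: p follows -∂h/∂p, q follows -∂h/∂q.
∂h/∂p = 6(p - 3)(p + 2); at p=2 this is -24, so p increases.
∂h/∂q = 3(q - 1)(q + 3); at q=-2 this is -9, so q increases.
p converges to its nearest critical value 3 (a local min of the p-part); q converges to 1. The iterate converges to (3, 1).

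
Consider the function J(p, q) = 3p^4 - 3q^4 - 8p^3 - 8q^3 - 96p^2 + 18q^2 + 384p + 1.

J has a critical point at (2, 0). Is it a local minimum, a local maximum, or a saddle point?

The mixed partial ∂²J/∂p∂q is 0, so the Hessian at any point is diag(J_pp, J_qq) = diag(12(3p^2 - 4p - 16), 12(-3q^2 - 4q + 3)).
At (2, 0): H = diag(-144, 36).
The eigenvalues have opposite signs, so H is indefinite: a saddle point.

saddle point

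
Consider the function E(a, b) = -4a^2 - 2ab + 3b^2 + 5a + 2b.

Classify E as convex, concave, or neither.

E is quadratic, so its Hessian is the constant matrix H = [[-8, -2], [-2, 6]].
det(H) = -52, tr(H) = -2.
det(H) < 0, so H is indefinite: neither convex nor concave.

neither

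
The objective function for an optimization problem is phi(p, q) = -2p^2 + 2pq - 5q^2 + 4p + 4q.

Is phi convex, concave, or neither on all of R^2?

phi is quadratic, so its Hessian is the constant matrix H = [[-4, 2], [2, -10]].
det(H) = 36, tr(H) = -14.
det(H) > 0 and tr(H) < 0, so H is negative definite everywhere: concave.

concave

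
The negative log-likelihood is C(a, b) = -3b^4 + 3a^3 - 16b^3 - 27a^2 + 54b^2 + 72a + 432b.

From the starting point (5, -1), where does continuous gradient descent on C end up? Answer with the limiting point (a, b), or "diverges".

(4, -3)

C is separable, so gradient descent decouples: a follows -∂C/∂a, b follows -∂C/∂b.
∂C/∂a = 9(a - 4)(a - 2); at a=5 this is 27, so a decreases.
∂C/∂b = -12(b - 3)(b + 3)(b + 4); at b=-1 this is 288, so b decreases.
a converges to its nearest critical value 4 (a local min of the a-part); b converges to -3. The iterate converges to (4, -3).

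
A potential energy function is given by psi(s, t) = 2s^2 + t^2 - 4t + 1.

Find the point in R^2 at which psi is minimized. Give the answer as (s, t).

psi(s,t) separates as P(s) + Q(t) + 1, so its minimum is min P + min Q + 1.
P'(s) = 4s vanishes at s ∈ {0}; Q'(t) = 2(t - 2) vanishes at t ∈ {2}.
Local minima of P (where P''>0): P(0)=0. Local minima of Q: Q(2)=-4.
So the global minimum of psi is P(0) + Q(2) + 1 = 0 − 4 + 1 = -3, attained at (0, 2).

(0, 2)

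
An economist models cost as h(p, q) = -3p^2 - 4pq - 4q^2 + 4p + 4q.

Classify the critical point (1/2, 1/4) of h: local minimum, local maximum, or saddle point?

The Hessian of h is constant: H = [[-6, -4], [-4, -8]].
det(H) = (-6)·(-8) − (-4)² = 32.
det(H) > 0 and tr(H) = -14 < 0, so H is negative definite and the point is a local maximum.

local maximum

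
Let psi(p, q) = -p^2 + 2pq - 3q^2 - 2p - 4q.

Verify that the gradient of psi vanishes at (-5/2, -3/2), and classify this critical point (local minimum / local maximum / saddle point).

∇psi = (-2p + 2q - 2, 2p - 6q - 4); substituting (-5/2, -3/2) gives ∇psi = (0, 0), so (-5/2, -3/2) is indeed a critical point.
The Hessian of psi is constant: H = [[-2, 2], [2, -6]].
det(H) = (-2)·(-6) − 2² = 8.
det(H) > 0 and tr(H) = -8 < 0, so H is negative definite and the point is a local maximum.

local maximum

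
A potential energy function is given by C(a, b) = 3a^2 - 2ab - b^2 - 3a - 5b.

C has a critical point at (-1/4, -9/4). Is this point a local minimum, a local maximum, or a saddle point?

The Hessian of C is constant: H = [[6, -2], [-2, -2]].
det(H) = 6·(-2) − (-2)² = -16.
Since det(H) < 0, H is indefinite and the critical point is a saddle point.

saddle point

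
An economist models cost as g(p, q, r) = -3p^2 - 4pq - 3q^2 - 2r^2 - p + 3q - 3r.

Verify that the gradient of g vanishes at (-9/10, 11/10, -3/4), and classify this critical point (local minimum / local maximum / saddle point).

∇g = (-6p - 4q - 1, -4p - 6q + 3, -4r - 3); substituting (-9/10, 11/10, -3/4) gives ∇g = (0, 0, 0), so (-9/10, 11/10, -3/4) is indeed a critical point.
The Hessian is constant: H = [[-6, -4, 0], [-4, -6, 0], [0, 0, -4]].
Leading principal minors: Δ₁ = -6, Δ₂ = 20, Δ₃ = -80.
The minors alternate sign starting negative (−, +, −), so H is negative definite: a local maximum.

local maximum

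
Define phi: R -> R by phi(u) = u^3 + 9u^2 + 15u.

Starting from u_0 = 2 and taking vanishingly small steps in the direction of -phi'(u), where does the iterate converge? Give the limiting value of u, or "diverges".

phi'(u) = 3(u + 1)(u + 5), so phi'(2) = 63.
Gradient descent moves in the -phi' direction, i.e. u is decreasing.
The nearest critical point in that direction is u = -1, where phi'' = 12 > 0 (a local minimum). The iterate converges there.

-1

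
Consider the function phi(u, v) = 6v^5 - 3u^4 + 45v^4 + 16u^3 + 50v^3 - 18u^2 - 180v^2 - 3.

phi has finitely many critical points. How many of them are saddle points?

6

phi separates as a function of u plus a function of v, so ∇phi=0 decouples.
∂phi/∂u = -12u(u - 3)(u - 1) = 0 at u ∈ {0, 1, 3}; ∂phi/∂v = 30v(v - 1)(v + 3)(v + 4) = 0 at v ∈ {-4, -3, 0, 1}.
The Hessian is diagonal: diag(phi_uu, phi_vv). Second derivatives: phi_uu(0)=-36, phi_uu(1)=24, phi_uu(3)=-72; phi_vv(-4)=-600, phi_vv(-3)=360, phi_vv(0)=-360, phi_vv(1)=600.
Saddle points occur where the two diagonal entries have opposite signs: (0, -3), (0, 1), (1, -4), (1, 0), (3, -3), (3, 1). Count: 6.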